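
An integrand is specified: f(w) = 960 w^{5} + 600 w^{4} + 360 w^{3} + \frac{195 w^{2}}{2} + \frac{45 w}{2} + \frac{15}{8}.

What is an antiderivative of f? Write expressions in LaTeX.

An antiderivative is F(w) = - \frac{5 \left(- 4 w^{2} - w - \frac{1}{2}\right)^{3}}{2}.

The substitution u = - 4 w^{2} - w - \frac{1}{2} works: f is exactly (dF/du)*(du/dw) for that inner function.
Check: d/dw[- \frac{5 \left(- 4 w^{2} - w - \frac{1}{2}\right)^{3}}{2}] = 960 w^{5} + 600 w^{4} + 360 w^{3} + \frac{195 w^{2}}{2} + \frac{45 w}{2} + \frac{15}{8} = f(w).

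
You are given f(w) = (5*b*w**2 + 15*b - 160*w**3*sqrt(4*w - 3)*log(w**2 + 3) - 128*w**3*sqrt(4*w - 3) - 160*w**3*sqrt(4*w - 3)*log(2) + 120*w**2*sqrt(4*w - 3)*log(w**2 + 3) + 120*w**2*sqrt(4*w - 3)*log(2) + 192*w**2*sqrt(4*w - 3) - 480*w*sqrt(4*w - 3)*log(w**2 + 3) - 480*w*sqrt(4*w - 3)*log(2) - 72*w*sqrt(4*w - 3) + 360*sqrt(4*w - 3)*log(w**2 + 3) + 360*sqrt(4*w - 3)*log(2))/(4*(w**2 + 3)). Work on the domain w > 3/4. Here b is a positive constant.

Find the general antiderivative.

Whatever form F(w) takes, F'(w) = f(w) is non-negotiable.
Check: d/dw[5*b*w/4 - 16*w**2*sqrt(4*w - 3)*log(2*w**2 + 6) + 24*w*sqrt(4*w - 3)*log(2*w**2 + 6) - 9*sqrt(4*w - 3)*log(2*w**2 + 6)] = (5*b*w**2*sqrt(4*w - 3) + 15*b*sqrt(4*w - 3) - 640*w**4*log(w**2 + 3) - 512*w**4 - 640*w**4*log(2) + 960*w**3*log(w**2 + 3) + 960*w**3*log(2) + 1152*w**3 - 2280*w**2*log(w**2 + 3) - 2280*w**2*log(2) - 864*w**2 + 2880*w*log(w**2 + 3) + 216*w + 2880*w*log(2) - 1080*log(w**2 + 3) - 1080*log(2))/(4*w**2*sqrt(4*w - 3) + 12*sqrt(4*w - 3)), which equals f(w).

F(w) = 5*b*w/4 - 16*w**2*sqrt(4*w - 3)*log(2*w**2 + 6) + 24*w*sqrt(4*w - 3)*log(2*w**2 + 6) - 9*sqrt(4*w - 3)*log(2*w**2 + 6) + C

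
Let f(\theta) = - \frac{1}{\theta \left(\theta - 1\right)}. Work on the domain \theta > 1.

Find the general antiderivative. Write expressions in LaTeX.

F(\theta) = \log{\left(\theta \right)} - \log{\left(\theta - 1 \right)} + C

Factor the denominator (\theta \left(\theta - 1\right)) and decompose: f = - \frac{1}{\theta - 1} + \frac{1}{\theta}; each piece integrates to a log, atan, or power term.
Check: d/d\theta[\log{\left(\theta \right)} - \log{\left(\theta - 1 \right)}] = - \frac{1}{\theta^{2} - \theta}, which equals f(\theta).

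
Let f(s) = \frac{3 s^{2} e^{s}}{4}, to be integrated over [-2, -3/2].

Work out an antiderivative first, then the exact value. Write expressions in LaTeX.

Antiderivative: F(s) = \frac{\left(3 s^{2} - 6 s + 6\right) e^{s}}{4}; value = - \frac{15}{2 e^{2}} + \frac{87}{16 e^{\frac{3}{2}}}

Recognize the product-rule pattern: f = u'v + uv' with u = \frac{3 s^{2}}{4} - \frac{3 s}{2} + \frac{3}{2}, v = e^{s}, so integration by parts undoes it.
F(s) = \frac{\left(3 s^{2} - 6 s + 6\right) e^{s}}{4} is an antiderivative of f.
Check: d/ds[\frac{\left(3 s^{2} - 6 s + 6\right) e^{s}}{4}] = \frac{3 s^{2} e^{s}}{4} = f(s).
F(-3/2) = \frac{87}{16 e^{\frac{3}{2}}}; F(-2) = \frac{15}{2 e^{2}}.
Integral = F(-3/2) - F(-2) = - \frac{15}{2 e^{2}} + \frac{87}{16 e^{\frac{3}{2}}}.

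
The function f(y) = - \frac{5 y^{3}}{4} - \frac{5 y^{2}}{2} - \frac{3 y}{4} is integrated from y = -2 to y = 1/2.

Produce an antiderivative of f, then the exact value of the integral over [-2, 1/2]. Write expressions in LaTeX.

Integrate term by term and add the pieces.
F(y) = \frac{y^{2} \left(- 15 y^{2} - 40 y - 18\right)}{48} is an antiderivative of f.
Check: d/dy[\frac{y^{2} \left(- 15 y^{2} - 40 y - 18\right)}{48}] = - \frac{5 y^{3}}{4} - \frac{5 y^{2}}{2} - \frac{3 y}{4} = f(y).
F(1/2) = - \frac{167}{768}; F(-2) = \frac{1}{6}.
Integral = F(1/2) - F(-2) = - \frac{295}{768}.

Antiderivative: F(y) = \frac{y^{2} \left(- 15 y^{2} - 40 y - 18\right)}{48}; value = - \frac{295}{768}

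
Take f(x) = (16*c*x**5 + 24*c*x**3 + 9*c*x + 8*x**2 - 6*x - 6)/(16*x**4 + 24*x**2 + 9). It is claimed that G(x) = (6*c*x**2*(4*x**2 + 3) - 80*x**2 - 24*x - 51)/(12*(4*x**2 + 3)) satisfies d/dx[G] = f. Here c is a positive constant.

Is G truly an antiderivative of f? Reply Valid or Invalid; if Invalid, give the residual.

d/dx[G] = (16*c*x**5 + 24*c*x**3 + 9*c*x + 8*x**2 - 6*x - 6)/(16*x**4 + 24*x**2 + 9)
This equals f(x) exactly, so the claim holds.

Valid: G'(x) = f(x).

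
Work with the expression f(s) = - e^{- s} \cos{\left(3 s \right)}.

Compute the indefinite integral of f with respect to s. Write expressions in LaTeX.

A candidate is checked by its d/ds: the result must match f(s).
Check: d/ds[\frac{\left(- 3 \sin{\left(3 s \right)} + \cos{\left(3 s \right)}\right) e^{- s}}{10}] = - e^{- s} \cos{\left(3 s \right)} = f(s).

F(s) = \frac{\left(- 3 \sin{\left(3 s \right)} + \cos{\left(3 s \right)}\right) e^{- s}}{10} + C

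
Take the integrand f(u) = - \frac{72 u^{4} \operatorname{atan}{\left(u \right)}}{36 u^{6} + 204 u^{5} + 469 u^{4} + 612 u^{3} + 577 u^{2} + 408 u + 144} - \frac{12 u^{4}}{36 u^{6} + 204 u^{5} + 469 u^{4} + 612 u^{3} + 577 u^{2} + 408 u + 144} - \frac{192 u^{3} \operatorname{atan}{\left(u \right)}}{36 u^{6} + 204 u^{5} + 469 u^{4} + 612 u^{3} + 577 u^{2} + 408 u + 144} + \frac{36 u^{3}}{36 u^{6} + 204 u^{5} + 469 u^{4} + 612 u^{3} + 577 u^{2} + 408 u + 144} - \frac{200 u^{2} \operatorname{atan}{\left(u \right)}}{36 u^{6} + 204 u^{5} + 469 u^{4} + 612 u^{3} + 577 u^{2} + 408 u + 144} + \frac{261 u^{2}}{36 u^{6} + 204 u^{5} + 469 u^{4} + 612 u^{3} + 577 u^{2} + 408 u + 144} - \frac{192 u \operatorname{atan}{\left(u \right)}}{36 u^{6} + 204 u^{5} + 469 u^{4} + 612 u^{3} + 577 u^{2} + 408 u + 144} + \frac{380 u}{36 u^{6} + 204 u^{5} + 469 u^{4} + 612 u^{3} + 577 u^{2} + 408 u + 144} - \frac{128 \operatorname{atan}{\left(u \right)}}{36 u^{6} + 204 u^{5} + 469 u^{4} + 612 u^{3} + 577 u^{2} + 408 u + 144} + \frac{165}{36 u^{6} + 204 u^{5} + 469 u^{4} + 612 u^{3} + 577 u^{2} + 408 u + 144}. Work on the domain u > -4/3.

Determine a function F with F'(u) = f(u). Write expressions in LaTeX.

The integrand splits into summands that can be handled one at a time.
Check: d/du[\frac{2 u + 4 \left(3 u + 4\right) \operatorname{atan}{\left(u \right)} + 3}{\left(2 u + 3\right) \left(3 u + 4\right)}] = \frac{- 72 u^{4} \operatorname{atan}{\left(u \right)} - 12 u^{4} - 192 u^{3} \operatorname{atan}{\left(u \right)} + 36 u^{3} - 200 u^{2} \operatorname{atan}{\left(u \right)} + 261 u^{2} - 192 u \operatorname{atan}{\left(u \right)} + 380 u - 128 \operatorname{atan}{\left(u \right)} + 165}{36 u^{6} + 204 u^{5} + 469 u^{4} + 612 u^{3} + 577 u^{2} + 408 u + 144}, which equals f(u).

An antiderivative is F(u) = \frac{2 u + 4 \left(3 u + 4\right) \operatorname{atan}{\left(u \right)} + 3}{\left(2 u + 3\right) \left(3 u + 4\right)}.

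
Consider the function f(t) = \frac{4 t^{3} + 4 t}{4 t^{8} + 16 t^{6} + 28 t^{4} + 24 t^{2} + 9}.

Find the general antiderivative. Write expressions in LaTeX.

F(t) = - \frac{1}{2 \left(2 t^{4} + 4 t^{2} + 3\right)} + C

f matches the chain-rule pattern g'(h)*h' with inner function h(t) = t^{4} + 2 t^{2} + \frac{3}{2}; substituting u = h(t) collapses the integral.
Check: d/dt[- \frac{1}{2 \left(2 t^{4} + 4 t^{2} + 3\right)}] = \frac{4 t^{3} + 4 t}{4 t^{8} + 16 t^{6} + 28 t^{4} + 24 t^{2} + 9} = f(t).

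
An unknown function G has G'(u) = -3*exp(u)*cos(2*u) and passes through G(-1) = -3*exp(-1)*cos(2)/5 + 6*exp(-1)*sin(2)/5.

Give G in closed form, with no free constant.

G(u) = -3*(2*sin(2*u) + cos(2*u))*exp(u)/5

Check a candidate G(u) by differentiating: d/du[G] must match the given G'(u).
A general antiderivative is -6*exp(u)*sin(2*u)/5 - 3*exp(u)*cos(2*u)/5 + C.
The condition gives C = -3*exp(-1)*cos(2)/5 + 6*exp(-1)*sin(2)/5 - (-3*exp(-1)*cos(2)/5 + 6*exp(-1)*sin(2)/5) = 0.
So G(u) = -3*(2*sin(2*u) + cos(2*u))*exp(u)/5.
Check: d/du[-3*(2*sin(2*u) + cos(2*u))*exp(u)/5] = -3*exp(u)*cos(2*u) = G'(u).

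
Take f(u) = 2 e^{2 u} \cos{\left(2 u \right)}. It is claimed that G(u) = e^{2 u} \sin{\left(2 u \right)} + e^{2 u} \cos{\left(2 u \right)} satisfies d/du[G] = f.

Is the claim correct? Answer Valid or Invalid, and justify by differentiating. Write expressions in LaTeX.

d/du[G] = 4 e^{2 u} \cos{\left(2 u \right)}
d/du[G] - f(u) = 2 e^{2 u} \cos{\left(2 u \right)} != 0.

Invalid: d/du[G] - f = 2 e^{2 u} \cos{\left(2 u \right)}, which is not 0.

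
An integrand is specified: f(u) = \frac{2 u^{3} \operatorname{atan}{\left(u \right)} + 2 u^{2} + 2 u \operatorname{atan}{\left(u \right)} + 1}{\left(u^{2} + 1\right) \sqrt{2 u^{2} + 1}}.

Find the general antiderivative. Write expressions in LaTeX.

Recognize the product-rule pattern: f = v'r + vr' with v = \sqrt{2 u^{2} + 1}, r = \operatorname{atan}{\left(u \right)}, so integration by parts undoes it.
Check: d/du[\sqrt{2 u^{2} + 1} \operatorname{atan}{\left(u \right)}] = \frac{2 u^{3} \operatorname{atan}{\left(u \right)} + 2 u^{2} + 2 u \operatorname{atan}{\left(u \right)} + 1}{u^{2} \sqrt{2 u^{2} + 1} + \sqrt{2 u^{2} + 1}}, which equals f(u).

F(u) = \sqrt{2 u^{2} + 1} \operatorname{atan}{\left(u \right)} + C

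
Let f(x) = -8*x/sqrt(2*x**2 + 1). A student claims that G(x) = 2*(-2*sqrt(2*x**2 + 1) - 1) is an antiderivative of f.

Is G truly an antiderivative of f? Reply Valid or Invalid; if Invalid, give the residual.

d/dx[G] = -8*x/sqrt(2*x**2 + 1)
This equals f(x) exactly, so the claim holds.

Valid. The derivative of G reproduces f.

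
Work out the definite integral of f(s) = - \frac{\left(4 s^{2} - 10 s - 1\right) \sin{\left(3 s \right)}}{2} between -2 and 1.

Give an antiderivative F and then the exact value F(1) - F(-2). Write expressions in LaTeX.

Antiderivative: F(s) = \frac{2 s^{2} \cos{\left(3 s \right)}}{3} - \frac{4 s \sin{\left(3 s \right)}}{9} - \frac{5 s \cos{\left(3 s \right)}}{3} + \frac{5 \sin{\left(3 s \right)}}{9} - \frac{17 \cos{\left(3 s \right)}}{54}; value = - \frac{307 \cos{\left(6 \right)}}{54} + \frac{13 \sin{\left(6 \right)}}{9} + \frac{\sin{\left(3 \right)}}{9} - \frac{71 \cos{\left(3 \right)}}{54}

A candidate is checked by its d/ds: the result must match f(s).
F(s) = \frac{2 s^{2} \cos{\left(3 s \right)}}{3} - \frac{4 s \sin{\left(3 s \right)}}{9} - \frac{5 s \cos{\left(3 s \right)}}{3} + \frac{5 \sin{\left(3 s \right)}}{9} - \frac{17 \cos{\left(3 s \right)}}{54} is an antiderivative of f.
Check: d/ds[\frac{2 s^{2} \cos{\left(3 s \right)}}{3} - \frac{4 s \sin{\left(3 s \right)}}{9} - \frac{5 s \cos{\left(3 s \right)}}{3} + \frac{5 \sin{\left(3 s \right)}}{9} - \frac{17 \cos{\left(3 s \right)}}{54}] = - 2 s^{2} \sin{\left(3 s \right)} + 5 s \sin{\left(3 s \right)} + \frac{\sin{\left(3 s \right)}}{2}, which equals f(s).
F(1) = \frac{\sin{\left(3 \right)}}{9} - \frac{71 \cos{\left(3 \right)}}{54}; F(-2) = - \frac{13 \sin{\left(6 \right)}}{9} + \frac{307 \cos{\left(6 \right)}}{54}.
Integral = F(1) - F(-2) = - \frac{307 \cos{\left(6 \right)}}{54} + \frac{13 \sin{\left(6 \right)}}{9} + \frac{\sin{\left(3 \right)}}{9} - \frac{71 \cos{\left(3 \right)}}{54}.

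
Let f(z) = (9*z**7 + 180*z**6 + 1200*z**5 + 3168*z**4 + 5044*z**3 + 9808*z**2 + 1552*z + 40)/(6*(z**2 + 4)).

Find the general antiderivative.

Any candidate F(z) must reproduce f(z) exactly when differentiated.
Check: d/dz[(-(-3*z**2 - 24*z - 2)**3 - 216*atan(z/2))/108] = (9*z**7 + 180*z**6 + 1200*z**5 + 3168*z**4 + 5044*z**3 + 9808*z**2 + 1552*z + 40)/(6*z**2 + 24), which equals f(z).

F(z) = (-(-3*z**2 - 24*z - 2)**3 - 216*atan(z/2))/108 + C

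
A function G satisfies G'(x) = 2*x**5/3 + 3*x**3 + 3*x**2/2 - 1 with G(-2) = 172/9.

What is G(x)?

G(x) = (4*x**6 + 27*x**4 + 18*x**3 - 36*x + 72)/36

Integrate term by term and add the pieces.
A general antiderivative is x**6/9 + 3*x**4/4 + x**3/2 - x + C.
The condition gives C = 172/9 - (154/9) = 2.
So G(x) = (4*x**6 + 27*x**4 + 18*x**3 - 36*x + 72)/36.
Check: d/dx[(4*x**6 + 27*x**4 + 18*x**3 - 36*x + 72)/36] = 2*x**5/3 + 3*x**3 + 3*x**2/2 - 1 = G'(x).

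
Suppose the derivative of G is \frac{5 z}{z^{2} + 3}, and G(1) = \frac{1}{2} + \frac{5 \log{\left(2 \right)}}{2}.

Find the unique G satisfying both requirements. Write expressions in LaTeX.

G(z) = \frac{5 \log{\left(\frac{z^{2}}{2} + \frac{3}{2} \right)}}{2} + \frac{1}{2}

The substitution u = \frac{z^{2}}{2} + \frac{3}{2} works: G'(z) is exactly (dG/du)*(du/dz) for that inner function.
A general antiderivative is \frac{5 \log{\left(\frac{z^{2}}{2} + \frac{3}{2} \right)}}{2} + C.
The condition gives C = \frac{1}{2} + \frac{5 \log{\left(2 \right)}}{2} - (\frac{5 \log{\left(2 \right)}}{2}) = \frac{1}{2}.
So G(z) = \frac{5 \log{\left(\frac{z^{2}}{2} + \frac{3}{2} \right)}}{2} + \frac{1}{2}.
Check: d/dz[\frac{5 \log{\left(\frac{z^{2}}{2} + \frac{3}{2} \right)}}{2} + \frac{1}{2}] = \frac{5 z}{z^{2} + 3} = G'(z).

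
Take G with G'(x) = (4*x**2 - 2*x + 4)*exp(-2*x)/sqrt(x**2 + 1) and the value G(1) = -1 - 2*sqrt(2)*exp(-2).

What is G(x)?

G'(x) has the shape u'v + uv' for u = -2*sqrt(x**2 + 1) and v = exp(-2*x) — it is the derivative of the product u*v.
A general antiderivative is -2*sqrt(x**2 + 1)*exp(-2*x) + C.
The condition gives C = -1 - 2*sqrt(2)*exp(-2) - (-2*sqrt(2)*exp(-2)) = -1.
So G(x) = -2*sqrt(x**2 + 1)*exp(-2*x) - 1.
Check: d/dx[-2*sqrt(x**2 + 1)*exp(-2*x) - 1] = (4*x**2 - 2*x + 4)*exp(-2*x)/sqrt(x**2 + 1) = G'(x).

G(x) = -2*sqrt(x**2 + 1)*exp(-2*x) - 1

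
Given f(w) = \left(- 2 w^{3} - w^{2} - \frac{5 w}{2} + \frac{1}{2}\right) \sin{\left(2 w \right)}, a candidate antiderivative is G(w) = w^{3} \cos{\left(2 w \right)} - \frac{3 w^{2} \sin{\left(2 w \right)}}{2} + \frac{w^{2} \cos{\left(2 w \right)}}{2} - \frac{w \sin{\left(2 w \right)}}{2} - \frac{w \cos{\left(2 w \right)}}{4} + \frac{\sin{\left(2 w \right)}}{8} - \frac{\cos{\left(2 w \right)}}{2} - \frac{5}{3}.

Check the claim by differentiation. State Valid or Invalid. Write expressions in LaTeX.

d/dw[G] = - 2 w^{3} \sin{\left(2 w \right)} - w^{2} \sin{\left(2 w \right)} - \frac{5 w \sin{\left(2 w \right)}}{2} + \frac{\sin{\left(2 w \right)}}{2}
This equals f(w) exactly, so the claim holds.

Valid - the claim checks out under differentiation.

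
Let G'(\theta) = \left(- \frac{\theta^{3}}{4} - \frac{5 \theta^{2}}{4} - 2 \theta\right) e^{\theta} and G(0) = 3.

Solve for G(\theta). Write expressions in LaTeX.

G'(\theta) has the shape u'v + uv' for u = - \frac{\theta^{3}}{4} - \frac{\theta^{2}}{2} - \theta + 1 and v = e^{\theta} — it is the derivative of the product u*v.
A general antiderivative is \frac{\left(- \theta^{3} - 2 \theta^{2} - 4 \theta + 4\right) e^{\theta}}{4} + C.
The condition gives C = 3 - (1) = 2.
So G(\theta) = \frac{\left(- \theta^{3} - 2 \theta^{2} - 4 \theta + 4\right) e^{\theta}}{4} + 2.
Check: d/d\theta[\frac{\left(- \theta^{3} - 2 \theta^{2} - 4 \theta + 4\right) e^{\theta}}{4} + 2] = - \frac{\theta^{3} e^{\theta}}{4} - \frac{5 \theta^{2} e^{\theta}}{4} - 2 \theta e^{\theta}, which equals G'(\theta).

G(\theta) = \frac{\left(- \theta^{3} - 2 \theta^{2} - 4 \theta + 4\right) e^{\theta}}{4} + 2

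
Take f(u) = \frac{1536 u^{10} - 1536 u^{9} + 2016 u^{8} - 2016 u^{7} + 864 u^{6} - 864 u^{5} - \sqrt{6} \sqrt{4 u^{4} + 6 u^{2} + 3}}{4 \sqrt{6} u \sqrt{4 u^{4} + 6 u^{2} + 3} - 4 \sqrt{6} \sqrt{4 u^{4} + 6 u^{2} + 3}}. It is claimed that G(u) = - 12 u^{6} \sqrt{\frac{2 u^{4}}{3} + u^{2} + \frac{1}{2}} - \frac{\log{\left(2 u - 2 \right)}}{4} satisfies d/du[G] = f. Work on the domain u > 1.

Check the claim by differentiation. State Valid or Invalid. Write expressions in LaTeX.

Invalid: d/du[G] - f = \frac{- 768 u^{9} \sqrt{4 u^{4} + 6 u^{2} + 3} - 1008 u^{7} \sqrt{4 u^{4} + 6 u^{2} + 3} - 432 u^{5} \sqrt{4 u^{4} + 6 u^{2} + 3}}{4 \sqrt{6} u^{4} + 6 \sqrt{6} u^{2} + 3 \sqrt{6}}, which is not 0.

d/du[G] = \frac{- 1536 u^{10} + 1536 u^{9} - 2016 u^{8} + 2016 u^{7} - 864 u^{6} + 864 u^{5} - \sqrt{6} \sqrt{4 u^{4} + 6 u^{2} + 3}}{4 \sqrt{6} u \sqrt{4 u^{4} + 6 u^{2} + 3} - 4 \sqrt{6} \sqrt{4 u^{4} + 6 u^{2} + 3}}
d/du[G] - f(u) = \frac{- 768 u^{9} \sqrt{4 u^{4} + 6 u^{2} + 3} - 1008 u^{7} \sqrt{4 u^{4} + 6 u^{2} + 3} - 432 u^{5} \sqrt{4 u^{4} + 6 u^{2} + 3}}{4 \sqrt{6} u^{4} + 6 \sqrt{6} u^{2} + 3 \sqrt{6}} != 0.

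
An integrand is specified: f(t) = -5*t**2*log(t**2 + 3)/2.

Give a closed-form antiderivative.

An antiderivative is F(t) = 5*(-3*t**3*log(t**2 + 3) + 2*t**3 - 18*t + 18*sqrt(3)*atan(sqrt(3)*t/3))/18.

For F(t) to be correct the identity F'(t) - f(t) = 0 must hold.
Check: d/dt[5*(-3*t**3*log(t**2 + 3) + 2*t**3 - 18*t + 18*sqrt(3)*atan(sqrt(3)*t/3))/18] = -5*t**2*log(t**2 + 3)/2 = f(t).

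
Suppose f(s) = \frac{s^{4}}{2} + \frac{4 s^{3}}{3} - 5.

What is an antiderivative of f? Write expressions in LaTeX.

An antiderivative is F(s) = \frac{s^{5}}{10} + \frac{s^{4}}{3} - 5 s.

Integrate term by term and add the pieces.
Check: d/ds[\frac{s^{5}}{10} + \frac{s^{4}}{3} - 5 s] = \frac{s^{4}}{2} + \frac{4 s^{3}}{3} - 5 = f(s).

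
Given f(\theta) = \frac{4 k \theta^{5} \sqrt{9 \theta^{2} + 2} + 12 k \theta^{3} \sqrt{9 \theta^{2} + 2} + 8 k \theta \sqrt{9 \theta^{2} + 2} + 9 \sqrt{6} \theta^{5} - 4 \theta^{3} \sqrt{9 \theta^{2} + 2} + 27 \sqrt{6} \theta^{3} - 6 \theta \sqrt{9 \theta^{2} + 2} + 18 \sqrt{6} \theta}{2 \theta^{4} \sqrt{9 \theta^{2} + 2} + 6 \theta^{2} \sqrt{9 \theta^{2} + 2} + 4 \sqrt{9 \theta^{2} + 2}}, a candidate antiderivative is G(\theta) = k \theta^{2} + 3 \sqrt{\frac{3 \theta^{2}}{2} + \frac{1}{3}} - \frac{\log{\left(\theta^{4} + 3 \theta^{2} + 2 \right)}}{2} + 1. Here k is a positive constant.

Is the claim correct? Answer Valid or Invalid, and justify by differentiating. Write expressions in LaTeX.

d/d\theta[G] = \frac{4 k \theta^{5} \sqrt{9 \theta^{2} + 2} + 12 k \theta^{3} \sqrt{9 \theta^{2} + 2} + 8 k \theta \sqrt{9 \theta^{2} + 2} + 9 \sqrt{6} \theta^{5} - 4 \theta^{3} \sqrt{9 \theta^{2} + 2} + 27 \sqrt{6} \theta^{3} - 6 \theta \sqrt{9 \theta^{2} + 2} + 18 \sqrt{6} \theta}{2 \theta^{4} \sqrt{9 \theta^{2} + 2} + 6 \theta^{2} \sqrt{9 \theta^{2} + 2} + 4 \sqrt{9 \theta^{2} + 2}}
This equals f(\theta) exactly, so the claim holds.

Valid: G'(\theta) = f(\theta).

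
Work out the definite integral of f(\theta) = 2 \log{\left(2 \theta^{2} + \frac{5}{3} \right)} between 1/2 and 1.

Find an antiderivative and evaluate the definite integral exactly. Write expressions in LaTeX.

A first test for any F(\theta): its \theta-derivative must equal f(\theta) identically.
F(\theta) = 2 \theta \log{\left(2 \theta^{2} + \frac{5}{3} \right)} - 4 \theta + \frac{2 \sqrt{30} \operatorname{atan}{\left(\frac{\sqrt{30} \theta}{5} \right)}}{3} is an antiderivative of f.
Check: d/d\theta[2 \theta \log{\left(2 \theta^{2} + \frac{5}{3} \right)} - 4 \theta + \frac{2 \sqrt{30} \operatorname{atan}{\left(\frac{\sqrt{30} \theta}{5} \right)}}{3}] = 2 \log{\left(2 \theta^{2} + \frac{5}{3} \right)} = f(\theta).
F(1) = -4 + 2 \log{\left(\frac{11}{3} \right)} + \frac{2 \sqrt{30} \operatorname{atan}{\left(\frac{\sqrt{30}}{5} \right)}}{3}; F(1/2) = -2 + \log{\left(\frac{13}{6} \right)} + \frac{2 \sqrt{30} \operatorname{atan}{\left(\frac{\sqrt{30}}{10} \right)}}{3}.
Integral = F(1) - F(1/2) = -2 - \frac{2 \sqrt{30} \operatorname{atan}{\left(\frac{\sqrt{30}}{10} \right)}}{3} - \log{\left(\frac{13}{6} \right)} + 2 \log{\left(\frac{11}{3} \right)} + \frac{2 \sqrt{30} \operatorname{atan}{\left(\frac{\sqrt{30}}{5} \right)}}{3}.

Antiderivative: F(\theta) = 2 \theta \log{\left(2 \theta^{2} + \frac{5}{3} \right)} - 4 \theta + \frac{2 \sqrt{30} \operatorname{atan}{\left(\frac{\sqrt{30} \theta}{5} \right)}}{3}; value = -2 - \frac{2 \sqrt{30} \operatorname{atan}{\left(\frac{\sqrt{30}}{10} \right)}}{3} - \log{\left(\frac{13}{6} \right)} + 2 \log{\left(\frac{11}{3} \right)} + \frac{2 \sqrt{30} \operatorname{atan}{\left(\frac{\sqrt{30}}{5} \right)}}{3}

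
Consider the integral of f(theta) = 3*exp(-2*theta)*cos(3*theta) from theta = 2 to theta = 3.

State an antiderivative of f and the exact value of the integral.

A first test for any F(theta): its theta-derivative must equal f(theta) identically.
F(theta) = (9*sin(3*theta) - 6*cos(3*theta))*exp(-2*theta)/13 is an antiderivative of f.
Check: d/dtheta[(9*sin(3*theta) - 6*cos(3*theta))*exp(-2*theta)/13] = 3*exp(-2*theta)*cos(3*theta) = f(theta).
F(3) = 9*exp(-6)*sin(9)/13 - 6*exp(-6)*cos(9)/13; F(2) = -6*exp(-4)*cos(6)/13 + 9*exp(-4)*sin(6)/13.
Integral = F(3) - F(2) = 9*exp(-6)*sin(9)/13 - 6*exp(-6)*cos(9)/13 - 9*exp(-4)*sin(6)/13 + 6*exp(-4)*cos(6)/13.

Antiderivative: F(theta) = (9*sin(3*theta) - 6*cos(3*theta))*exp(-2*theta)/13; value = 9*exp(-6)*sin(9)/13 - 6*exp(-6)*cos(9)/13 - 9*exp(-4)*sin(6)/13 + 6*exp(-4)*cos(6)/13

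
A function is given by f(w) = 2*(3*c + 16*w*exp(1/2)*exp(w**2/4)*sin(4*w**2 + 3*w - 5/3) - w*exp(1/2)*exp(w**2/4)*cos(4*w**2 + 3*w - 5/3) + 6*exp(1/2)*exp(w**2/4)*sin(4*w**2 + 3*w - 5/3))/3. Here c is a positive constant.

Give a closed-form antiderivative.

An antiderivative is F(w) = 2*c*w - 4*exp(1/2)*exp(w**2/4)*cos(4*w**2 + 3*w - 5/3)/3.

An antiderivative F(w) passes only if d/dw[F] lands on f(w) exactly.
Check: d/dw[2*c*w - 4*exp(1/2)*exp(w**2/4)*cos(4*w**2 + 3*w - 5/3)/3] = 2*c + 32*w*exp(1/2)*exp(w**2/4)*sin(4*w**2 + 3*w - 5/3)/3 - 2*w*exp(1/2)*exp(w**2/4)*cos(4*w**2 + 3*w - 5/3)/3 + 4*exp(1/2)*exp(w**2/4)*sin(4*w**2 + 3*w - 5/3), which equals f(w).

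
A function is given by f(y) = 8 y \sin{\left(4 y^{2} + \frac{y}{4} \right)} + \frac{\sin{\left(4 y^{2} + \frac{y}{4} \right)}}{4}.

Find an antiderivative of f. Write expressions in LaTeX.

An antiderivative is F(y) = - \cos{\left(4 y^{2} + \frac{y}{4} \right)}.

The substitution u = 4 y^{2} + \frac{y}{4} works: f is exactly (dF/du)*(du/dy) for that inner function.
Check: d/dy[- \cos{\left(4 y^{2} + \frac{y}{4} \right)}] = 8 y \sin{\left(4 y^{2} + \frac{y}{4} \right)} + \frac{\sin{\left(4 y^{2} + \frac{y}{4} \right)}}{4} = f(y).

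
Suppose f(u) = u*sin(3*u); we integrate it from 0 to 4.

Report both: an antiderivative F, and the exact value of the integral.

Antiderivative: F(u) = -u*cos(3*u)/3 + sin(3*u)/9; value = -4*cos(12)/3 + sin(12)/9

Recover f(u) by differentiating a candidate F(u); any mismatch rules it out.
F(u) = -u*cos(3*u)/3 + sin(3*u)/9 is an antiderivative of f.
Check: d/du[-u*cos(3*u)/3 + sin(3*u)/9] = u*sin(3*u) = f(u).
F(4) = -4*cos(12)/3 + sin(12)/9; F(0) = 0.
Integral = F(4) - F(0) = -4*cos(12)/3 + sin(12)/9.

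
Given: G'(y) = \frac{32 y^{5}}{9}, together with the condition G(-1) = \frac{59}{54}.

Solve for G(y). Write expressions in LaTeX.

G(y) = \frac{16 y^{6}}{27} + \frac{1}{2}

Since d/dy undoes antidifferentiation here, G(y) must give back the stated G'(y).
A general antiderivative is \frac{16 y^{6}}{27} + C.
The condition gives C = \frac{59}{54} - (\frac{16}{27}) = \frac{1}{2}.
So G(y) = \frac{16 y^{6}}{27} + \frac{1}{2}.
Check: d/dy[\frac{16 y^{6}}{27} + \frac{1}{2}] = \frac{32 y^{5}}{9} = G'(y).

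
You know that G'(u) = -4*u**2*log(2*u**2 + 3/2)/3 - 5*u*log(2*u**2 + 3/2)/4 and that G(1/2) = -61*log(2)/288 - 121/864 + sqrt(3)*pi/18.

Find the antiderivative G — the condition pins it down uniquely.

The integrand splits into summands that can be handled one at a time.
A general antiderivative is 8*u**3/27 + 5*u**2/8 - 2*u/3 + (-4*u**3/9 - 5*u**2/8)*log(2*u**2 + 3/2) - 15*log(u**2 + 3/4)/32 + sqrt(3)*atan(2*sqrt(3)*u/3)/3 + C.
The condition gives C = -61*log(2)/288 - 121/864 + sqrt(3)*pi/18 - (-61*log(2)/288 - 121/864 + sqrt(3)*pi/18) = 0.
So G(u) = -4*u**3*log(2*u**2 + 3/2)/9 + 8*u**3/27 - 5*u**2*log(2*u**2 + 3/2)/8 + 5*u**2/8 - 2*u/3 - 15*log(u**2 + 3/4)/32 + sqrt(3)*atan(2*sqrt(3)*u/3)/3.
Check: d/du[-4*u**3*log(2*u**2 + 3/2)/9 + 8*u**3/27 - 5*u**2*log(2*u**2 + 3/2)/8 + 5*u**2/8 - 2*u/3 - 15*log(u**2 + 3/4)/32 + sqrt(3)*atan(2*sqrt(3)*u/3)/3] = -4*u**2*log(2*u**2 + 3/2)/3 - 5*u*log(2*u**2 + 3/2)/4 = G'(u).

G(u) = -4*u**3*log(2*u**2 + 3/2)/9 + 8*u**3/27 - 5*u**2*log(2*u**2 + 3/2)/8 + 5*u**2/8 - 2*u/3 - 15*log(u**2 + 3/4)/32 + sqrt(3)*atan(2*sqrt(3)*u/3)/3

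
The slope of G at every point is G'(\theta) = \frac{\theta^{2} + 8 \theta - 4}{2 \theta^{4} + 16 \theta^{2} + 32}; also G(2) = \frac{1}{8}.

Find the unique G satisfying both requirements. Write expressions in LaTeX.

Recognize the product-rule pattern: G'(\theta) = u'v + uv' with u = \frac{1}{\frac{\theta^{2}}{2} + 2}, v = - \frac{\theta}{4} - 1, so integration by parts undoes it.
A general antiderivative is \frac{- \frac{\theta}{4} - 1}{\frac{\theta^{2}}{2} + 2} + C.
The condition gives C = \frac{1}{8} - (- \frac{3}{8}) = \frac{1}{2}.
So G(\theta) = \frac{\theta^{2} - \theta}{2 \left(\theta^{2} + 4\right)}.
Check: d/d\theta[\frac{\theta^{2} - \theta}{2 \left(\theta^{2} + 4\right)}] = \frac{\theta^{2} + 8 \theta - 4}{2 \theta^{4} + 16 \theta^{2} + 32} = G'(\theta).

G(\theta) = \frac{\theta^{2} - \theta}{2 \left(\theta^{2} + 4\right)}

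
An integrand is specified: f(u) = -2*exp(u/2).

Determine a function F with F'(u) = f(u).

An antiderivative is F(u) = -4*exp(u/2).

Recover f(u) by differentiating a candidate F(u); any mismatch rules it out.
Check: d/du[-4*exp(u/2)] = -2*exp(u/2) = f(u).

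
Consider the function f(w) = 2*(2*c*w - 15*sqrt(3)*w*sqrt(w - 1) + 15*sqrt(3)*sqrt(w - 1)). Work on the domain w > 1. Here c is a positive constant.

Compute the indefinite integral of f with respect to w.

F(w) = 2*c*w**2 - 12*sqrt(3)*w**2*sqrt(w - 1) + 24*sqrt(3)*w*sqrt(w - 1) - 12*sqrt(3)*sqrt(w - 1) + C

Since d/dw undoes antidifferentiation here, F'(w) = f(w) is required of F(w).
Check: d/dw[2*c*w**2 - 12*sqrt(3)*w**2*sqrt(w - 1) + 24*sqrt(3)*w*sqrt(w - 1) - 12*sqrt(3)*sqrt(w - 1)] = (4*c*w*sqrt(w - 1) - 30*sqrt(3)*w**2 + 60*sqrt(3)*w - 30*sqrt(3))/sqrt(w - 1), which equals f(w).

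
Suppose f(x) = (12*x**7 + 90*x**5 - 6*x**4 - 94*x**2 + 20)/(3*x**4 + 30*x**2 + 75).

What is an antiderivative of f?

Whatever form F(x) takes, F'(x) = f(x) is non-negotiable.
Check: d/dx[x**6/(x**2 + 5) - x**3/(x**2/2 + 5/2) + 2*x/(3*x**2/2 + 15/2)] = (12*x**7 + 90*x**5 - 6*x**4 - 94*x**2 + 20)/(3*x**4 + 30*x**2 + 75) = f(x).

An antiderivative is F(x) = x**6/(x**2 + 5) - x**3/(x**2/2 + 5/2) + 2*x/(3*x**2/2 + 15/2).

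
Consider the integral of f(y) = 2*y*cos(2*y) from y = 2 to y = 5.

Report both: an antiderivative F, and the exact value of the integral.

Antiderivative: F(y) = (2*y*sin(2*y) + cos(2*y))/2; value = 5*sin(10) + cos(10)/2 - cos(4)/2 - 2*sin(4)

Any candidate F(y) must reproduce f(y) exactly when differentiated.
F(y) = (2*y*sin(2*y) + cos(2*y))/2 is an antiderivative of f.
Check: d/dy[(2*y*sin(2*y) + cos(2*y))/2] = 2*y*cos(2*y) = f(y).
F(5) = 5*sin(10) + cos(10)/2; F(2) = 2*sin(4) + cos(4)/2.
Integral = F(5) - F(2) = 5*sin(10) + cos(10)/2 - cos(4)/2 - 2*sin(4).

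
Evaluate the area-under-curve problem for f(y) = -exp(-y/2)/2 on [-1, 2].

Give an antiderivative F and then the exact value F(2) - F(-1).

Antiderivative: F(y) = exp(-y/2); value = -exp(1/2) + exp(-1)

For F(y) to be correct the identity F'(y) - f(y) = 0 must hold.
F(y) = exp(-y/2) is an antiderivative of f.
Check: d/dy[exp(-y/2)] = -exp(-y/2)/2 = f(y).
F(2) = exp(-1); F(-1) = exp(1/2).
Integral = F(2) - F(-1) = -exp(1/2) + exp(-1).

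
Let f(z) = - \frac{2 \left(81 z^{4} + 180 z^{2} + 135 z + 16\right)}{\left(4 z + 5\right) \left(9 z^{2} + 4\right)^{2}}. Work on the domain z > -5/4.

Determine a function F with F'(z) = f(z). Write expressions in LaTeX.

An antiderivative is F(z) = \frac{- \left(9 z^{2} + 4\right) \log{\left(2 z + \frac{5}{2} \right)} + 6}{2 \left(9 z^{2} + 4\right)}.

An antiderivative F(z) passes only if d/dz[F] lands on f(z) exactly.
Check: d/dz[\frac{- \left(9 z^{2} + 4\right) \log{\left(2 z + \frac{5}{2} \right)} + 6}{2 \left(9 z^{2} + 4\right)}] = \frac{- 162 z^{4} - 360 z^{2} - 270 z - 32}{324 z^{5} + 405 z^{4} + 288 z^{3} + 360 z^{2} + 64 z + 80}, which equals f(z).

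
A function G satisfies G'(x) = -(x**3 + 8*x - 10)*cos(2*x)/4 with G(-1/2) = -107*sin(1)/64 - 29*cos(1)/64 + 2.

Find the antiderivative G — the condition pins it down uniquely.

G(x) = -x**3*sin(2*x)/8 - 3*x**2*cos(2*x)/16 - 13*x*sin(2*x)/16 + 5*sin(2*x)/4 - 13*cos(2*x)/32 + 2

Whatever form G(x) takes, its d/dx must return the stated G'(x).
A general antiderivative is -x**3*sin(2*x)/8 - 3*x**2*cos(2*x)/16 - 13*x*sin(2*x)/16 + 5*sin(2*x)/4 - 13*cos(2*x)/32 + C.
The condition gives C = -107*sin(1)/64 - 29*cos(1)/64 + 2 - (-107*sin(1)/64 - 29*cos(1)/64) = 2.
So G(x) = -x**3*sin(2*x)/8 - 3*x**2*cos(2*x)/16 - 13*x*sin(2*x)/16 + 5*sin(2*x)/4 - 13*cos(2*x)/32 + 2.
Check: d/dx[-x**3*sin(2*x)/8 - 3*x**2*cos(2*x)/16 - 13*x*sin(2*x)/16 + 5*sin(2*x)/4 - 13*cos(2*x)/32 + 2] = -x**3*cos(2*x)/4 - 2*x*cos(2*x) + 5*cos(2*x)/2, which equals G'(x).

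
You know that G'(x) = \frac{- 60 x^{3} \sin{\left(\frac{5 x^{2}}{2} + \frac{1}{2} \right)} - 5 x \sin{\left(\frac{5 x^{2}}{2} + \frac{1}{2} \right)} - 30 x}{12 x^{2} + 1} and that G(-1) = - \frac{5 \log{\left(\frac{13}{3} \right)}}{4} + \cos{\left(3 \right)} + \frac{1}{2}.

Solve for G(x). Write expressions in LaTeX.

G(x) = \frac{- 5 \log{\left(4 x^{2} + \frac{1}{3} \right)} + 4 \cos{\left(\frac{5 x^{2}}{2} + \frac{1}{2} \right)} + 2}{4}

The proposed G(x) is checked by its d/dx: the result must match the given G'(x).
A general antiderivative is - \frac{5 \log{\left(4 x^{2} + \frac{1}{3} \right)}}{4} + \cos{\left(\frac{5 x^{2}}{2} + \frac{1}{2} \right)} + C.
The condition gives C = - \frac{5 \log{\left(\frac{13}{3} \right)}}{4} + \cos{\left(3 \right)} + \frac{1}{2} - (- \frac{5 \log{\left(\frac{13}{3} \right)}}{4} + \cos{\left(3 \right)}) = \frac{1}{2}.
So G(x) = \frac{- 5 \log{\left(4 x^{2} + \frac{1}{3} \right)} + 4 \cos{\left(\frac{5 x^{2}}{2} + \frac{1}{2} \right)} + 2}{4}.
Check: d/dx[\frac{- 5 \log{\left(4 x^{2} + \frac{1}{3} \right)} + 4 \cos{\left(\frac{5 x^{2}}{2} + \frac{1}{2} \right)} + 2}{4}] = \frac{- 60 x^{3} \sin{\left(\frac{5 x^{2}}{2} + \frac{1}{2} \right)} - 5 x \sin{\left(\frac{5 x^{2}}{2} + \frac{1}{2} \right)} - 30 x}{12 x^{2} + 1} = G'(x).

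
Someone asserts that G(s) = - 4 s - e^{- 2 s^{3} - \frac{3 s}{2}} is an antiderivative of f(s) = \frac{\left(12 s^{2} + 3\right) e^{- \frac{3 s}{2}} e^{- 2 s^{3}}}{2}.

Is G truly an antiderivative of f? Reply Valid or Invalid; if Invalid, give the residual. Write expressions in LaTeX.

d/ds[G] = \frac{\left(12 s^{2} - 8 e^{\frac{3 s}{2}} e^{2 s^{3}} + 3\right) e^{- \frac{3 s}{2}} e^{- 2 s^{3}}}{2}
d/ds[G] - f(s) = -4 != 0.

Invalid: d/ds[G] - f = -4, which is not 0.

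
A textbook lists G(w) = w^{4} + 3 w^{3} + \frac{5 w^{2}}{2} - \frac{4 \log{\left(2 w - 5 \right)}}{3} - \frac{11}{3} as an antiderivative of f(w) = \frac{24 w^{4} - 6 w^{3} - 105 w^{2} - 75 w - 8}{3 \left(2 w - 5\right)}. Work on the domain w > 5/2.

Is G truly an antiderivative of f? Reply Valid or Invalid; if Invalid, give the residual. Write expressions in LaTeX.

Valid - differentiating G returns exactly f.

d/dw[G] = \frac{24 w^{4} - 6 w^{3} - 105 w^{2} - 75 w - 8}{6 w - 15}
This equals f(w) exactly, so the claim holds.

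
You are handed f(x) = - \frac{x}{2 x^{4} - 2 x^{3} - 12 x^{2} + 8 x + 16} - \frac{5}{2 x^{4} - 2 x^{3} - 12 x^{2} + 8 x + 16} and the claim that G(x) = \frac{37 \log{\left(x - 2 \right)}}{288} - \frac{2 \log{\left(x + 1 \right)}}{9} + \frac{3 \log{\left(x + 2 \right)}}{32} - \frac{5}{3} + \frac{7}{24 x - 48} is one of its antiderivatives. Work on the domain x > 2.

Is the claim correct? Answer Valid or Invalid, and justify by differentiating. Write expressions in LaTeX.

Valid: G'(x) = f(x).

d/dx[G] = \frac{- x - 5}{2 x^{4} - 2 x^{3} - 12 x^{2} + 8 x + 16}
This equals f(x) exactly, so the claim holds.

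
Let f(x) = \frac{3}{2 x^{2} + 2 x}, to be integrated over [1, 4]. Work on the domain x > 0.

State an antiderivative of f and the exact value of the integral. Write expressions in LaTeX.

Antiderivative: F(x) = \frac{3 \log{\left(x \right)}}{2} - \frac{3 \log{\left(x + 1 \right)}}{2}; value = - \frac{3 \log{\left(5 \right)}}{2} + \frac{3 \log{\left(2 \right)}}{2} + \frac{3 \log{\left(4 \right)}}{2}

The denominator factors as 2 x \left(x + 1\right); partial fractions split f into directly integrable pieces: - \frac{3}{2 \left(x + 1\right)} + \frac{3}{2 x}.
F(x) = \frac{3 \log{\left(x \right)}}{2} - \frac{3 \log{\left(x + 1 \right)}}{2} is an antiderivative of f.
Check: d/dx[\frac{3 \log{\left(x \right)}}{2} - \frac{3 \log{\left(x + 1 \right)}}{2}] = \frac{3}{2 x^{2} + 2 x} = f(x).
F(4) = - \frac{3 \log{\left(5 \right)}}{2} + \frac{3 \log{\left(4 \right)}}{2}; F(1) = - \frac{3 \log{\left(2 \right)}}{2}.
Integral = F(4) - F(1) = - \frac{3 \log{\left(5 \right)}}{2} + \frac{3 \log{\left(2 \right)}}{2} + \frac{3 \log{\left(4 \right)}}{2}.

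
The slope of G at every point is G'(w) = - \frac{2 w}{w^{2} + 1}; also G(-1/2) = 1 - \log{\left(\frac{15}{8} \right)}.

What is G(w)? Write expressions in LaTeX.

G(w) = - \log{\left(w^{2} + 1 \right)} - \log{\left(3 \right)} + \log{\left(2 \right)} + 1

G'(w) matches the chain-rule pattern g'(h)*h' with inner function h(w) = \frac{3 w^{2}}{2} + \frac{3}{2}; substituting u = h(w) collapses the integral.
A general antiderivative is - \log{\left(\frac{3 w^{2}}{2} + \frac{3}{2} \right)} + C.
The condition gives C = 1 - \log{\left(\frac{15}{8} \right)} - (- \log{\left(\frac{15}{8} \right)}) = 1.
So G(w) = - \log{\left(w^{2} + 1 \right)} - \log{\left(3 \right)} + \log{\left(2 \right)} + 1.
Check: d/dw[- \log{\left(w^{2} + 1 \right)} - \log{\left(3 \right)} + \log{\left(2 \right)} + 1] = - \frac{2 w}{w^{2} + 1} = G'(w).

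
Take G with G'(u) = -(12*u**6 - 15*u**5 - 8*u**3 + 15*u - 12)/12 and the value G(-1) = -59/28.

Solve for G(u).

A candidate passes only if d/du[G] lands on the given G'(u) exactly.
A general antiderivative is -u**7/7 + 5*u**6/24 + u**4/6 - 5*u**2/8 + u + C.
The condition gives C = -59/28 - (-31/28) = -1.
So G(u) = -u**7/7 + 5*u**6/24 + u**4/6 - 5*u**2/8 + u - 1.
Check: d/du[-u**7/7 + 5*u**6/24 + u**4/6 - 5*u**2/8 + u - 1] = -u**6 + 5*u**5/4 + 2*u**3/3 - 5*u/4 + 1, which equals G'(u).

G(u) = -u**7/7 + 5*u**6/24 + u**4/6 - 5*u**2/8 + u - 1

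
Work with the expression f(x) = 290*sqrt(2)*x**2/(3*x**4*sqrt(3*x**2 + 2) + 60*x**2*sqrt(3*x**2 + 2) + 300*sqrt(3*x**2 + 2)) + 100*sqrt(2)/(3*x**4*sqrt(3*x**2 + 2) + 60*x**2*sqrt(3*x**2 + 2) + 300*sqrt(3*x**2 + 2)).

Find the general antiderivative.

The integrand splits into summands that can be handled one at a time.
Check: d/dx[5*x*sqrt(3*x**2/2 + 1)/(3*(x**2/2 + 5))] = (290*sqrt(2)*x**2 + 100*sqrt(2))/(3*x**4*sqrt(3*x**2 + 2) + 60*x**2*sqrt(3*x**2 + 2) + 300*sqrt(3*x**2 + 2)), which equals f(x).

F(x) = 5*x*sqrt(3*x**2/2 + 1)/(3*(x**2/2 + 5)) + C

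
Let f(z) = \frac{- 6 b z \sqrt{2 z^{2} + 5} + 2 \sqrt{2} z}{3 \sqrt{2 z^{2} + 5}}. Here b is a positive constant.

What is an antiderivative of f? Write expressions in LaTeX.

For F(z) to be correct the identity F'(z) - f(z) = 0 must hold.
Check: d/dz[- b z^{2} + \frac{2 \sqrt{z^{2} + \frac{5}{2}}}{3}] = \frac{- 6 b z \sqrt{2 z^{2} + 5} + 2 \sqrt{2} z}{3 \sqrt{2 z^{2} + 5}} = f(z).

An antiderivative is F(z) = - b z^{2} + \frac{2 \sqrt{z^{2} + \frac{5}{2}}}{3}.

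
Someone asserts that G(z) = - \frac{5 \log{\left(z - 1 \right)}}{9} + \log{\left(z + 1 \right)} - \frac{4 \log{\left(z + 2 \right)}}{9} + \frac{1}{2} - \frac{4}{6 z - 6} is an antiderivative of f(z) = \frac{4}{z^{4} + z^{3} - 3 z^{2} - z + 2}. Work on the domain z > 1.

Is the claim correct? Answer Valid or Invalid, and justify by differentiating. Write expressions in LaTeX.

Valid - the claim checks out under differentiation.

d/dz[G] = \frac{4}{z^{4} + z^{3} - 3 z^{2} - z + 2}
This equals f(z) exactly, so the claim holds.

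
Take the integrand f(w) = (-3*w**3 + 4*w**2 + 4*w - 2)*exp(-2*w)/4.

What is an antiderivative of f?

An antiderivative is F(w) = (12*w**3 + 2*w**2 - 14*w + 1)*exp(-2*w)/32.

f has the shape u'v + uv' for u = 3*w**3/8 + w**2/16 - 7*w/16 + 1/32 and v = exp(-2*w) — it is the derivative of the product u*v.
Check: d/dw[(12*w**3 + 2*w**2 - 14*w + 1)*exp(-2*w)/32] = (-3*w**3 + 4*w**2 + 4*w - 2)*exp(-2*w)/4 = f(w).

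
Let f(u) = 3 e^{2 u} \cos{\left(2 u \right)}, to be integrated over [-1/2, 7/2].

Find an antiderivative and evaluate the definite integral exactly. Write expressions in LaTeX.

For F(u) to be correct the identity F'(u) - f(u) = 0 must hold.
F(u) = \frac{3 \left(\sin{\left(2 u \right)} + \cos{\left(2 u \right)}\right) e^{2 u}}{4} is an antiderivative of f.
Check: d/du[\frac{3 \left(\sin{\left(2 u \right)} + \cos{\left(2 u \right)}\right) e^{2 u}}{4}] = 3 e^{2 u} \cos{\left(2 u \right)} = f(u).
F(7/2) = \frac{3 e^{7} \sin{\left(7 \right)}}{4} + \frac{3 e^{7} \cos{\left(7 \right)}}{4}; F(-1/2) = - \frac{3 \sin{\left(1 \right)}}{4 e} + \frac{3 \cos{\left(1 \right)}}{4 e}.
Integral = F(7/2) - F(-1/2) = - \frac{3 \cos{\left(1 \right)}}{4 e} + \frac{3 \sin{\left(1 \right)}}{4 e} + \frac{3 e^{7} \sin{\left(7 \right)}}{4} + \frac{3 e^{7} \cos{\left(7 \right)}}{4}.

Antiderivative: F(u) = \frac{3 \left(\sin{\left(2 u \right)} + \cos{\left(2 u \right)}\right) e^{2 u}}{4}; value = - \frac{3 \cos{\left(1 \right)}}{4 e} + \frac{3 \sin{\left(1 \right)}}{4 e} + \frac{3 e^{7} \sin{\left(7 \right)}}{4} + \frac{3 e^{7} \cos{\left(7 \right)}}{4}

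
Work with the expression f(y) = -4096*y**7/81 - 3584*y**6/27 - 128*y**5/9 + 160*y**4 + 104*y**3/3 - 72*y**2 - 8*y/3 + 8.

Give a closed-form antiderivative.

An antiderivative is F(y) = -512*y**8/81 - 512*y**7/27 - 64*y**6/27 + 32*y**5 + 26*y**4/3 - 24*y**3 - 4*y**2/3 + 8*y.

f matches the chain-rule pattern g'(h)*h' with inner function h(y) = 4*y**2/3 + y - 1; substituting u = h(y) collapses the integral.
Check: d/dy[-512*y**8/81 - 512*y**7/27 - 64*y**6/27 + 32*y**5 + 26*y**4/3 - 24*y**3 - 4*y**2/3 + 8*y] = -4096*y**7/81 - 3584*y**6/27 - 128*y**5/9 + 160*y**4 + 104*y**3/3 - 72*y**2 - 8*y/3 + 8 = f(y).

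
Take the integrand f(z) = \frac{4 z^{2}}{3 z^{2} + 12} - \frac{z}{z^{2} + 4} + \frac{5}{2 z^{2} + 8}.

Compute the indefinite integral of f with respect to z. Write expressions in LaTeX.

F(z) = \frac{16 z - 6 \log{\left(z^{2} + 4 \right)} - 17 \operatorname{atan}{\left(\frac{z}{2} \right)}}{12} + C

The integrand splits into summands that can be handled one at a time.
Check: d/dz[\frac{16 z - 6 \log{\left(z^{2} + 4 \right)} - 17 \operatorname{atan}{\left(\frac{z}{2} \right)}}{12}] = \frac{8 z^{2} - 6 z + 15}{6 z^{2} + 24}, which equals f(z).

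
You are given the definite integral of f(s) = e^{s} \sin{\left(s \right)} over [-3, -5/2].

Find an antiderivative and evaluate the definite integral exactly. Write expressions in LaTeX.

A candidate is checked by its d/ds: the result must match f(s).
F(s) = - \frac{\left(- \sin{\left(s \right)} + \cos{\left(s \right)}\right) e^{s}}{2} is an antiderivative of f.
Check: d/ds[- \frac{\left(- \sin{\left(s \right)} + \cos{\left(s \right)}\right) e^{s}}{2}] = e^{s} \sin{\left(s \right)} = f(s).
F(-5/2) = - \frac{\sin{\left(\frac{5}{2} \right)}}{2 e^{\frac{5}{2}}} - \frac{\cos{\left(\frac{5}{2} \right)}}{2 e^{\frac{5}{2}}}; F(-3) = - \frac{\sin{\left(3 \right)}}{2 e^{3}} - \frac{\cos{\left(3 \right)}}{2 e^{3}}.
Integral = F(-5/2) - F(-3) = \frac{\cos{\left(3 \right)}}{2 e^{3}} - \frac{\sin{\left(\frac{5}{2} \right)}}{2 e^{\frac{5}{2}}} + \frac{\sin{\left(3 \right)}}{2 e^{3}} - \frac{\cos{\left(\frac{5}{2} \right)}}{2 e^{\frac{5}{2}}}.

Antiderivative: F(s) = - \frac{\left(- \sin{\left(s \right)} + \cos{\left(s \right)}\right) e^{s}}{2}; value = \frac{\cos{\left(3 \right)}}{2 e^{3}} - \frac{\sin{\left(\frac{5}{2} \right)}}{2 e^{\frac{5}{2}}} + \frac{\sin{\left(3 \right)}}{2 e^{3}} - \frac{\cos{\left(\frac{5}{2} \right)}}{2 e^{\frac{5}{2}}}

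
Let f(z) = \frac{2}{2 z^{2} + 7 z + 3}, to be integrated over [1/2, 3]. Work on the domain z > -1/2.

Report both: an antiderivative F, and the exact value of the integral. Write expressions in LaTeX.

Antiderivative: F(z) = \frac{2 \log{\left(z + \frac{1}{2} \right)}}{5} - \frac{2 \log{\left(z + 3 \right)}}{5}; value = - \frac{2 \log{\left(6 \right)}}{5} + \frac{4 \log{\left(\frac{7}{2} \right)}}{5}

Factor the denominator (\left(z + 3\right) \left(2 z + 1\right)) and decompose: f = \frac{4}{5 \left(2 z + 1\right)} - \frac{2}{5 \left(z + 3\right)}; each piece integrates to a log, atan, or power term.
F(z) = \frac{2 \log{\left(z + \frac{1}{2} \right)}}{5} - \frac{2 \log{\left(z + 3 \right)}}{5} is an antiderivative of f.
Check: d/dz[\frac{2 \log{\left(z + \frac{1}{2} \right)}}{5} - \frac{2 \log{\left(z + 3 \right)}}{5}] = \frac{2}{2 z^{2} + 7 z + 3} = f(z).
F(3) = - \frac{2 \log{\left(6 \right)}}{5} + \frac{2 \log{\left(\frac{7}{2} \right)}}{5}; F(1/2) = - \frac{2 \log{\left(\frac{7}{2} \right)}}{5}.
Integral = F(3) - F(1/2) = - \frac{2 \log{\left(6 \right)}}{5} + \frac{4 \log{\left(\frac{7}{2} \right)}}{5}.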